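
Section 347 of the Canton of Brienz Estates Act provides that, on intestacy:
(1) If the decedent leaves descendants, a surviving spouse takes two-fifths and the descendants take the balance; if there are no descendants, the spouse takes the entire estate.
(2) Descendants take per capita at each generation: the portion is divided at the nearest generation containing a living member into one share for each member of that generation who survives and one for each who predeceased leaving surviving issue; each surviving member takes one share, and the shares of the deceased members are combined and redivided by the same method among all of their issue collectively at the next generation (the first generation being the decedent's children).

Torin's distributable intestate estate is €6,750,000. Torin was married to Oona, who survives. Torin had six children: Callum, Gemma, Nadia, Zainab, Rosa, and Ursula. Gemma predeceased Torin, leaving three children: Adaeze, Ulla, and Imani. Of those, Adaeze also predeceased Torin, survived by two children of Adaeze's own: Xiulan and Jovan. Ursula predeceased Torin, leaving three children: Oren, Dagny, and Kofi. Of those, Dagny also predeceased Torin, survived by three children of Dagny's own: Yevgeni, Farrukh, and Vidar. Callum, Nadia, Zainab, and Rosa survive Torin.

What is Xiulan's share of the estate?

Xiulan receives €90,000.

Oona takes two-fifths of €6,750,000 = €2,700,000. The remaining €4,050,000 passes to the descendants.
The descendants' portion (€4,050,000) is divided at the children's generation into 6 shares of €675,000. Callum, Nadia, Zainab, and Rosa each take €675,000. The 2 shares of the deceased (Gemma and Ursula) are combined into a pool of €1,350,000.
That pool (€1,350,000) is divided at the grandchildren's generation into 6 shares of €225,000. Ulla, Imani, Oren, and Kofi each take €225,000. The 2 shares of the deceased (Adaeze and Dagny) are combined into a pool of €450,000.
That pool (€450,000) is divided at the great-grandchildren's generation equally among Xiulan, Jovan, Yevgeni, Farrukh, and Vidar: €90,000 each.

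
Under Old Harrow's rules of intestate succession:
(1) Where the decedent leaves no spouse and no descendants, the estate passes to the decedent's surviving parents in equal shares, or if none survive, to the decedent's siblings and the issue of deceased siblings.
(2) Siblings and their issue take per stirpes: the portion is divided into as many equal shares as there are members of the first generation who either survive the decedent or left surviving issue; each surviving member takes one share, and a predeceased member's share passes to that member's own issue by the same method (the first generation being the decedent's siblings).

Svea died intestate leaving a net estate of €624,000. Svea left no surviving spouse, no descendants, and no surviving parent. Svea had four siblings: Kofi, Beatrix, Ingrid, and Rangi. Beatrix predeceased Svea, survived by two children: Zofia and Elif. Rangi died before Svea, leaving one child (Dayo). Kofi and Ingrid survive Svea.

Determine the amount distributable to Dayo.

Dayo receives €156,000.

The entire €624,000 passes to the siblings and their issue.
That amount (€624,000) is divided into 4 shares of €156,000: Kofi and Ingrid each take €156,000; Beatrix's €156,000 share passes to Beatrix's issue; Rangi's €156,000 share passes to Rangi's issue.
Beatrix's share (€156,000) is divided into 2 shares of €78,000: Zofia and Elif each take €78,000.
Rangi's share (€156,000) passes entirely to Dayo.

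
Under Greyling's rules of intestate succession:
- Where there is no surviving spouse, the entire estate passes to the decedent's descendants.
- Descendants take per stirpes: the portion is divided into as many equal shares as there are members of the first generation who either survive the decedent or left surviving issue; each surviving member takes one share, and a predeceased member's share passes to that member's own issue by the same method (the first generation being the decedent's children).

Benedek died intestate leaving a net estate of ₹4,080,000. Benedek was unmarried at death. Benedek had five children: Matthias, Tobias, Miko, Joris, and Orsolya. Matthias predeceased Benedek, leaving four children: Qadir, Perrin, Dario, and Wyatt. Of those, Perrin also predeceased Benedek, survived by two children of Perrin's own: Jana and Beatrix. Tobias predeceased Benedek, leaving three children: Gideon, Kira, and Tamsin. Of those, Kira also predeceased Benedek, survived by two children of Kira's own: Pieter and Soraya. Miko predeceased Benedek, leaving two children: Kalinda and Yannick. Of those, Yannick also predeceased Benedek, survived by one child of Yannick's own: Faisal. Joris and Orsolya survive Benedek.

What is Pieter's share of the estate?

The entire ₹4,080,000 passes to the descendants.
That amount (₹4,080,000) is divided into 5 shares of ₹816,000: Joris and Orsolya each take ₹816,000; Matthias's ₹816,000 share passes to Matthias's issue; Tobias's ₹816,000 share passes to Tobias's issue; Miko's ₹816,000 share passes to Miko's issue.
Matthias's share (₹816,000) is divided into 4 shares of ₹204,000: Qadir, Dario, and Wyatt each take ₹204,000; Perrin's ₹204,000 share passes to Perrin's issue.
Perrin's share (₹204,000) is divided into 2 shares of ₹102,000: Jana and Beatrix each take ₹102,000.
Tobias's share (₹816,000) is divided into 3 shares of ₹272,000: Gideon and Tamsin each take ₹272,000; Kira's ₹272,000 share passes to Kira's issue.
Kira's share (₹272,000) is divided into 2 shares of ₹136,000: Pieter and Soraya each take ₹136,000.
Miko's share (₹816,000) is divided into 2 shares of ₹408,000: Kalinda takes ₹408,000; Yannick's ₹408,000 share passes to Yannick's issue.
Yannick's share (₹408,000) passes entirely to Faisal.

Pieter receives ₹136,000.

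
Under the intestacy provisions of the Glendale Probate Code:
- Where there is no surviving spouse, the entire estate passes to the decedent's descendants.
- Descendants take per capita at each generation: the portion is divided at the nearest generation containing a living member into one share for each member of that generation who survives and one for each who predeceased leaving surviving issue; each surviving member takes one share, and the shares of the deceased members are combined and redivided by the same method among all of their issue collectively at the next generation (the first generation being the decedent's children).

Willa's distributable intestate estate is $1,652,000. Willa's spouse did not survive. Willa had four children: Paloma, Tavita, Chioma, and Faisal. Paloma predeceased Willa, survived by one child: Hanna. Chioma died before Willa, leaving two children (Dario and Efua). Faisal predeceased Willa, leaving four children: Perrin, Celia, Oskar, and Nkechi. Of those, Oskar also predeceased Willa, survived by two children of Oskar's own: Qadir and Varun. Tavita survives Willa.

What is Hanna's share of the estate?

Hanna receives $177,000.

The entire $1,652,000 passes to the descendants.
That amount ($1,652,000) is divided at the children's generation into 4 shares of $413,000. Tavita takes $413,000. The 3 shares of the deceased (Paloma, Chioma, and Faisal) are combined into a pool of $1,239,000.
That pool ($1,239,000) is divided at the grandchildren's generation into 7 shares of $177,000. Hanna, Dario, Efua, Perrin, Celia, and Nkechi each take $177,000. The remaining share for the deceased Oskar ($177,000) is carried to the next generation.
That pool ($177,000) is divided at the great-grandchildren's generation equally among Qadir and Varun: $88,500 each.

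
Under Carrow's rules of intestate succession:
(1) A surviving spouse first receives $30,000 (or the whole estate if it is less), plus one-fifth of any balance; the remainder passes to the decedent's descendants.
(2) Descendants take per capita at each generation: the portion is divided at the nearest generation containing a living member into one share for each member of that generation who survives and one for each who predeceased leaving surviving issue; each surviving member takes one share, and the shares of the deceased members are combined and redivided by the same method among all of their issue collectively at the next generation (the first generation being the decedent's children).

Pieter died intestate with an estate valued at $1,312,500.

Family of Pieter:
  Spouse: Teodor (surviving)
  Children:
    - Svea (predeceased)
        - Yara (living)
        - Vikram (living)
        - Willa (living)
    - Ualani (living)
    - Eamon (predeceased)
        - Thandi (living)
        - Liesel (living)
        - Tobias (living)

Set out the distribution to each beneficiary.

Teodor: $286,500; Yara: $114,000; Vikram: $114,000; Willa: $114,000; Ualani: $342,000; Thandi: $114,000; Liesel: $114,000; Tobias: $114,000

Teodor first takes $30,000, leaving a balance of $1,282,500. Teodor then takes one-fifth of the balance ($256,500), for a total of $286,500. The remaining $1,026,000 passes to the descendants.
The descendants' portion ($1,026,000) is divided at the children's generation into 3 shares of $342,000. Ualani takes $342,000. The 2 shares of the deceased (Svea and Eamon) are combined into a pool of $684,000.
That pool ($684,000) is divided at the grandchildren's generation equally among Yara, Vikram, Willa, Thandi, Liesel, and Tobias: $114,000 each.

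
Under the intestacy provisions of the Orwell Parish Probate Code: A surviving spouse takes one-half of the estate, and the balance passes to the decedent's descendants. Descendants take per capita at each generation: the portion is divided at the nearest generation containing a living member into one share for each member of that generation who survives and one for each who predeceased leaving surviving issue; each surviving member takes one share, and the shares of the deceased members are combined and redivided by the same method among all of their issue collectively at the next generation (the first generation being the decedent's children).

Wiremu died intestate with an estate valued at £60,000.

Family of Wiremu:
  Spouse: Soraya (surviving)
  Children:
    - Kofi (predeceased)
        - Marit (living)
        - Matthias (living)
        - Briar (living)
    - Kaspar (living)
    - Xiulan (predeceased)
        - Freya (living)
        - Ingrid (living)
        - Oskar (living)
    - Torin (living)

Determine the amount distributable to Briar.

Briar receives £2,500.

Soraya takes one-half of £60,000 = £30,000. The remaining £30,000 passes to the descendants.
The descendants' portion (£30,000) is divided at the children's generation into 4 shares of £7,500. Kaspar and Torin each take £7,500. The 2 shares of the deceased (Kofi and Xiulan) are combined into a pool of £15,000.
That pool (£15,000) is divided at the grandchildren's generation equally among Marit, Matthias, Briar, Freya, Ingrid, and Oskar: £2,500 each.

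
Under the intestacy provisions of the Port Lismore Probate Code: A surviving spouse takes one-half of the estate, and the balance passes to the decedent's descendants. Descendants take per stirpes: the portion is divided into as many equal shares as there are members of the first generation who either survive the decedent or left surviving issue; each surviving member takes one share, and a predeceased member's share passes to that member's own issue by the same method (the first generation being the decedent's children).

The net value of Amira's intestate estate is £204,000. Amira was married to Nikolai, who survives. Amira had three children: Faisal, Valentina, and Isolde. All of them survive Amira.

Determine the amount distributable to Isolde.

Nikolai takes one-half of £204,000 = £102,000. The remaining £102,000 passes to the descendants.
The descendants' portion (£102,000) is divided into 3 shares of £34,000: Faisal, Valentina, and Isolde each take £34,000.

Isolde receives £34,000.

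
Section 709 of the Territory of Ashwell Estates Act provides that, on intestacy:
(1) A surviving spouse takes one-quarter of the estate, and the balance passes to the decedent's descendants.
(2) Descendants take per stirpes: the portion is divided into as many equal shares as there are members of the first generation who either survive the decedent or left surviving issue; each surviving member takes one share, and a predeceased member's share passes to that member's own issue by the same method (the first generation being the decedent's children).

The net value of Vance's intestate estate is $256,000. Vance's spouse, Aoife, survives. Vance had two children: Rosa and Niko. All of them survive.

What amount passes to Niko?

Niko receives $96,000.

Aoife takes one-quarter of $256,000 = $64,000. The remaining $192,000 passes to the descendants.
The descendants' portion ($192,000) is divided into 2 shares of $96,000: Rosa and Niko each take $96,000.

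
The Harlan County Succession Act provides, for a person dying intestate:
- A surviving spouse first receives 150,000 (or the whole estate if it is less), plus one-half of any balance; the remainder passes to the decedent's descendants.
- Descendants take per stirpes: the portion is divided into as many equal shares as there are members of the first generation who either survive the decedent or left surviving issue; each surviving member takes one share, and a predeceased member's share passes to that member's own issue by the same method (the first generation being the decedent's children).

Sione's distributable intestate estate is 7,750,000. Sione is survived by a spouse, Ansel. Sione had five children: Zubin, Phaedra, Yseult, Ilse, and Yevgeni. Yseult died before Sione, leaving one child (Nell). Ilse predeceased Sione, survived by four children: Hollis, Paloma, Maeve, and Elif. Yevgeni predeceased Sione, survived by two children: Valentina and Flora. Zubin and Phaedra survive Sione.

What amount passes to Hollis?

Ansel first takes 150,000, leaving a balance of 7,600,000. Ansel then takes one-half of the balance (3,800,000), for a total of 3,950,000. The remaining 3,800,000 passes to the descendants.
The descendants' portion (3,800,000) is divided into 5 shares of 760,000: Zubin and Phaedra each take 760,000; Yseult's 760,000 share passes to Yseult's issue; Ilse's 760,000 share passes to Ilse's issue; Yevgeni's 760,000 share passes to Yevgeni's issue.
Yseult's share (760,000) passes entirely to Nell.
Ilse's share (760,000) is divided into 4 shares of 190,000: Hollis, Paloma, Maeve, and Elif each take 190,000.
Yevgeni's share (760,000) is divided into 2 shares of 380,000: Valentina and Flora each take 380,000.

Hollis receives 190,000.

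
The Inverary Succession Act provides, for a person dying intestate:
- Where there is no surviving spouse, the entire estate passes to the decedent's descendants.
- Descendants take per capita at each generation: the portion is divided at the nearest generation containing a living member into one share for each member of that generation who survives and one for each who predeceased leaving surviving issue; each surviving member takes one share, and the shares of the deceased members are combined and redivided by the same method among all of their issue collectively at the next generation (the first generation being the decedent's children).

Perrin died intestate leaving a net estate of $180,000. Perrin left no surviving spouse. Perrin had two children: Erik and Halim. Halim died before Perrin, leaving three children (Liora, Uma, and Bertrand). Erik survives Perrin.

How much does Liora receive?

The entire $180,000 passes to the descendants.
That amount ($180,000) is divided at the children's generation into 2 shares of $90,000. Erik takes $90,000. The remaining share for the deceased Halim ($90,000) is carried to the next generation.
That pool ($90,000) is divided at the grandchildren's generation equally among Liora, Uma, and Bertrand: $30,000 each.

Liora receives $30,000.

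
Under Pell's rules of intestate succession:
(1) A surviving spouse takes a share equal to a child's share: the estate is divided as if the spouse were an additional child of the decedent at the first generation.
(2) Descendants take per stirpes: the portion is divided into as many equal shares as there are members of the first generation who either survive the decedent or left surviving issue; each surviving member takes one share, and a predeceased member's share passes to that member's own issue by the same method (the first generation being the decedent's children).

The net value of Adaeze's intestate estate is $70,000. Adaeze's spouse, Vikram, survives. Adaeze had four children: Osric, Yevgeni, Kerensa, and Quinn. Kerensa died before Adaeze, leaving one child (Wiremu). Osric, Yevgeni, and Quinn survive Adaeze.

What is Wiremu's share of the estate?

Wiremu receives $14,000.

The spouse counts as an additional share at the children's level, so there are 5 primary shares of $14,000. Vikram takes one such share ($14,000).
The children's combined portion ($56,000) is divided into 4 shares of $14,000: Osric, Yevgeni, and Quinn each take $14,000; Kerensa's $14,000 share passes to Kerensa's issue.
Kerensa's share ($14,000) passes entirely to Wiremu.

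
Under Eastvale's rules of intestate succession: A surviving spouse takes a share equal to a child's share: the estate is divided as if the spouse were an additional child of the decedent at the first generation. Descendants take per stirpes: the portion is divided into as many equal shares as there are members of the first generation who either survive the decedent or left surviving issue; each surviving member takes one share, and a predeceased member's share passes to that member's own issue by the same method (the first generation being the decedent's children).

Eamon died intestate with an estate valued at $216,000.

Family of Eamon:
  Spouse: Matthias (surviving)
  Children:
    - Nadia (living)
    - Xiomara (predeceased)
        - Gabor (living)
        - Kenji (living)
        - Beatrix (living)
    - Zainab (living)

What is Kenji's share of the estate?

The spouse counts as an additional share at the children's level, so there are 4 primary shares of $54,000. Matthias takes one such share ($54,000).
The children's combined portion ($162,000) is divided into 3 shares of $54,000: Nadia and Zainab each take $54,000; Xiomara's $54,000 share passes to Xiomara's issue.
Xiomara's share ($54,000) is divided into 3 shares of $18,000: Gabor, Kenji, and Beatrix each take $18,000.

Kenji receives $18,000.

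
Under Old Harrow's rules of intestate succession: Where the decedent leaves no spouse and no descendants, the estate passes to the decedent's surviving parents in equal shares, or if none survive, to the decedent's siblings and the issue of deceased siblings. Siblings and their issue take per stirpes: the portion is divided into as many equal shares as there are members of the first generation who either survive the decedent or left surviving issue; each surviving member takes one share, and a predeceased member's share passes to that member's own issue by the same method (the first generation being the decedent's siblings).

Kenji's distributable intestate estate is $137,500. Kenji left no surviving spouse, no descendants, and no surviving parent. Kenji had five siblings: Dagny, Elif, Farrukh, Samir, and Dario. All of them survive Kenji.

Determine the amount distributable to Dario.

Dario receives $27,500.

The entire $137,500 passes to the siblings and their issue.
That amount ($137,500) is divided into 5 shares of $27,500: Dagny, Elif, Farrukh, Samir, and Dario each take $27,500.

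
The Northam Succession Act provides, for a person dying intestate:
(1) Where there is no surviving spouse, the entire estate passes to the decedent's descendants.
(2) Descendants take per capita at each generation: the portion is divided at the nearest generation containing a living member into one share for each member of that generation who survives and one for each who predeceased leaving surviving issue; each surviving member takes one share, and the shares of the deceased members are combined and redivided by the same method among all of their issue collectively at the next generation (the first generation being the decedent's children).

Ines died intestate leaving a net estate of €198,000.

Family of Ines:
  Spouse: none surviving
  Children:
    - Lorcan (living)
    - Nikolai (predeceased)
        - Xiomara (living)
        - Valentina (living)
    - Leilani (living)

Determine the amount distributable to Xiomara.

Xiomara receives €33,000.

The entire €198,000 passes to the descendants.
That amount (€198,000) is divided at the children's generation into 3 shares of €66,000. Lorcan and Leilani each take €66,000. The remaining share for the deceased Nikolai (€66,000) is carried to the next generation.
That pool (€66,000) is divided at the grandchildren's generation equally among Xiomara and Valentina: €33,000 each.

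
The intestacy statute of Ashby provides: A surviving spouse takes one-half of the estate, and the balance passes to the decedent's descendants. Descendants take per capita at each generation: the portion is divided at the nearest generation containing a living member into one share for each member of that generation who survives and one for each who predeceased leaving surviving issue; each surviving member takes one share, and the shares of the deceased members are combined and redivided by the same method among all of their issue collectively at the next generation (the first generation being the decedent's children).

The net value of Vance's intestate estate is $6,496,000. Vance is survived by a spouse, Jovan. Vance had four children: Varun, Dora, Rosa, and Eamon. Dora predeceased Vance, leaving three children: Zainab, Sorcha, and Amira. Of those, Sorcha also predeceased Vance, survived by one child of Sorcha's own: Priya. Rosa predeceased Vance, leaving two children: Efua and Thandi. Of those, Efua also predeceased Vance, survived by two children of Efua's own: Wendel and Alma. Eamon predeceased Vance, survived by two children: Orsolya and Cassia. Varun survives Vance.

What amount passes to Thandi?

Thandi receives $348,000.

Jovan takes one-half of $6,496,000 = $3,248,000. The remaining $3,248,000 passes to the descendants.
The descendants' portion ($3,248,000) is divided at the children's generation into 4 shares of $812,000. Varun takes $812,000. The 3 shares of the deceased (Dora, Rosa, and Eamon) are combined into a pool of $2,436,000.
That pool ($2,436,000) is divided at the grandchildren's generation into 7 shares of $348,000. Zainab, Amira, Thandi, Orsolya, and Cassia each take $348,000. The 2 shares of the deceased (Sorcha and Efua) are combined into a pool of $696,000.
That pool ($696,000) is divided at the great-grandchildren's generation equally among Priya, Wendel, and Alma: $232,000 each.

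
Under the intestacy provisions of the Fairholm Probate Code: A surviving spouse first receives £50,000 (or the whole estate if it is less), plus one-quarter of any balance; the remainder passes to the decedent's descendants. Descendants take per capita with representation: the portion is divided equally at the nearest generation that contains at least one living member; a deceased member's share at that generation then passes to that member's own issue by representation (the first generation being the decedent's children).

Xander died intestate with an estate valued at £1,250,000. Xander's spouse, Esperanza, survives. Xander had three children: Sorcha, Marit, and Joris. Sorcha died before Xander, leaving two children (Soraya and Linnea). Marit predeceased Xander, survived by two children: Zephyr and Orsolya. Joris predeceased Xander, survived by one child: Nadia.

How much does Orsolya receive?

Orsolya receives £180,000.

Esperanza first takes £50,000, leaving a balance of £1,200,000. Esperanza then takes one-quarter of the balance (£300,000), for a total of £350,000. The remaining £900,000 passes to the descendants.
No child survives, so the initial division is made at the grandchildren's generation.
The descendants' portion (£900,000) is divided into 5 shares of £180,000: Soraya, Linnea, Zephyr, Orsolya, and Nadia each take £180,000.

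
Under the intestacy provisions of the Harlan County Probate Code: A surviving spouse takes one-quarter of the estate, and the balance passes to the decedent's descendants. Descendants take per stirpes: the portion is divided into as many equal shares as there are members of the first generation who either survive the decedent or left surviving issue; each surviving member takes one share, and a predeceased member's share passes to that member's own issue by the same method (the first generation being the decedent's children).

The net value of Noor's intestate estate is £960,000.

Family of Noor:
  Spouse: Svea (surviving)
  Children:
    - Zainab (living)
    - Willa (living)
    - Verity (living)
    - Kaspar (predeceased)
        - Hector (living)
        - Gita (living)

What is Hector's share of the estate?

Svea takes one-quarter of £960,000 = £240,000. The remaining £720,000 passes to the descendants.
The descendants' portion (£720,000) is divided into 4 shares of £180,000: Zainab, Willa, and Verity each take £180,000; Kaspar's £180,000 share passes to Kaspar's issue.
Kaspar's share (£180,000) is divided into 2 shares of £90,000: Hector and Gita each take £90,000.

Hector receives £90,000.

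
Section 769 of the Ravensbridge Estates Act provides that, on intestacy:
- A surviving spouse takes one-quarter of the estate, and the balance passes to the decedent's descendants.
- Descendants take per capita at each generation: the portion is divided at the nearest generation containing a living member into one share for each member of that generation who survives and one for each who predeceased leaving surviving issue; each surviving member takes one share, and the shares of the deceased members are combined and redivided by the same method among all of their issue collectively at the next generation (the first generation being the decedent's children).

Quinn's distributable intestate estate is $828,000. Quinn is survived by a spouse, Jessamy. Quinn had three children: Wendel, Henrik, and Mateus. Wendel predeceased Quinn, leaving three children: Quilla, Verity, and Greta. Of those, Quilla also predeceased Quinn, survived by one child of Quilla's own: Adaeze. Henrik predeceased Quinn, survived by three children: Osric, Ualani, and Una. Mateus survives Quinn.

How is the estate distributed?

Jessamy: $207,000; Adaeze: $69,000; Verity: $69,000; Greta: $69,000; Osric: $69,000; Ualani: $69,000; Una: $69,000; Mateus: $207,000

Jessamy takes one-quarter of $828,000 = $207,000. The remaining $621,000 passes to the descendants.
The descendants' portion ($621,000) is divided at the children's generation into 3 shares of $207,000. Mateus takes $207,000. The 2 shares of the deceased (Wendel and Henrik) are combined into a pool of $414,000.
That pool ($414,000) is divided at the grandchildren's generation into 6 shares of $69,000. Verity, Greta, Osric, Ualani, and Una each take $69,000. The remaining share for the deceased Quilla ($69,000) is carried to the next generation.
That pool ($69,000) passes entirely to Adaeze, the sole taker at the great-grandchildren's generation.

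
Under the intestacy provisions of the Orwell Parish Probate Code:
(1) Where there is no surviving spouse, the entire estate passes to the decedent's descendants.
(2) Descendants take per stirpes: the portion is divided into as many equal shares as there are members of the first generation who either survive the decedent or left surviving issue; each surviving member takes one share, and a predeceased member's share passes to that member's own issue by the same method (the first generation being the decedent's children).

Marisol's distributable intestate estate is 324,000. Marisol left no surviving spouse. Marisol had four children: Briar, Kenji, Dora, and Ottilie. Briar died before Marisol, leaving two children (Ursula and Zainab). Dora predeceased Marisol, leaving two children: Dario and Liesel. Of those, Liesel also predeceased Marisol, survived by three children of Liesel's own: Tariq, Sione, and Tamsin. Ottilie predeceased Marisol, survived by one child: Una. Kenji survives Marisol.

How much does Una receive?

The entire 324,000 passes to the descendants.
That amount (324,000) is divided into 4 shares of 81,000: Kenji takes 81,000; Briar's 81,000 share passes to Briar's issue; Dora's 81,000 share passes to Dora's issue; Ottilie's 81,000 share passes to Ottilie's issue.
Briar's share (81,000) is divided into 2 shares of 40,500: Ursula and Zainab each take 40,500.
Dora's share (81,000) is divided into 2 shares of 40,500: Dario takes 40,500; Liesel's 40,500 share passes to Liesel's issue.
Liesel's share (40,500) is divided into 3 shares of 13,500: Tariq, Sione, and Tamsin each take 13,500.
Ottilie's share (81,000) passes entirely to Una.

Una receives 81,000.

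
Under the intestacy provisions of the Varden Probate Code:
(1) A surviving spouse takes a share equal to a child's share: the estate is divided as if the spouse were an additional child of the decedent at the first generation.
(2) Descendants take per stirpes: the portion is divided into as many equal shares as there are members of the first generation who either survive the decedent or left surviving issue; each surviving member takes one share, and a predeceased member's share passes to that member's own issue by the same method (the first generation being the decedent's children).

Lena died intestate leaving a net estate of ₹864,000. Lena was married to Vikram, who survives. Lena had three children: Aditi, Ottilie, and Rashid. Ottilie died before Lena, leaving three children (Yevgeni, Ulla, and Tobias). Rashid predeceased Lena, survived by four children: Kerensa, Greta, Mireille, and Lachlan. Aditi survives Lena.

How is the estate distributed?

Vikram: ₹216,000; Aditi: ₹216,000; Yevgeni: ₹72,000; Ulla: ₹72,000; Tobias: ₹72,000; Kerensa: ₹54,000; Greta: ₹54,000; Mireille: ₹54,000; Lachlan: ₹54,000

The spouse counts as an additional share at the children's level, so there are 4 primary shares of ₹216,000. Vikram takes one such share (₹216,000).
The children's combined portion (₹648,000) is divided into 3 shares of ₹216,000: Aditi takes ₹216,000; Ottilie's ₹216,000 share passes to Ottilie's issue; Rashid's ₹216,000 share passes to Rashid's issue.
Ottilie's share (₹216,000) is divided into 3 shares of ₹72,000: Yevgeni, Ulla, and Tobias each take ₹72,000.
Rashid's share (₹216,000) is divided into 4 shares of ₹54,000: Kerensa, Greta, Mireille, and Lachlan each take ₹54,000.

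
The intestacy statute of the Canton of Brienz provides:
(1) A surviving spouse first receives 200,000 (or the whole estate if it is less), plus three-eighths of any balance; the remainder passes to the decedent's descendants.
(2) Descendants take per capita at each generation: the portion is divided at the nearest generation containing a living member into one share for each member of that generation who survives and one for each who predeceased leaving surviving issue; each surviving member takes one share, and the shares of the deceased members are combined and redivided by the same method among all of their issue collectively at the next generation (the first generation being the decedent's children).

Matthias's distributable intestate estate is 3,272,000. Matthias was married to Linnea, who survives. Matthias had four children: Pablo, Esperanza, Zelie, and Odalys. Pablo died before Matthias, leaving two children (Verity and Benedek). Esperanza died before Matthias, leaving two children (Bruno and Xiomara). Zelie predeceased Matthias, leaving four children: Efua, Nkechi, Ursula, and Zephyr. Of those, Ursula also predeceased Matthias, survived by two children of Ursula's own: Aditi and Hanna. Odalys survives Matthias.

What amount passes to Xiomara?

Xiomara receives 180,000.

Linnea first takes 200,000, leaving a balance of 3,072,000. Linnea then takes three-eighths of the balance (1,152,000), for a total of 1,352,000. The remaining 1,920,000 passes to the descendants.
The descendants' portion (1,920,000) is divided at the children's generation into 4 shares of 480,000. Odalys takes 480,000. The 3 shares of the deceased (Pablo, Esperanza, and Zelie) are combined into a pool of 1,440,000.
That pool (1,440,000) is divided at the grandchildren's generation into 8 shares of 180,000. Verity, Benedek, Bruno, Xiomara, Efua, Nkechi, and Zephyr each take 180,000. The remaining share for the deceased Ursula (180,000) is carried to the next generation.
That pool (180,000) is divided at the great-grandchildren's generation equally among Aditi and Hanna: 90,000 each.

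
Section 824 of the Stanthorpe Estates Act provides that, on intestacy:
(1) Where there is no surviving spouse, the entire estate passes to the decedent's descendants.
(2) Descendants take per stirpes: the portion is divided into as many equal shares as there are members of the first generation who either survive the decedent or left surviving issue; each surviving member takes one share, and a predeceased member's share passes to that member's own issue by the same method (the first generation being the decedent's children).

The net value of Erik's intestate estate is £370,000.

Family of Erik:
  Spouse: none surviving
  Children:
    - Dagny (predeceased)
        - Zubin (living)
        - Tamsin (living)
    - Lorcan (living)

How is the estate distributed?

Zubin: £92,500; Tamsin: £92,500; Lorcan: £185,000

The entire £370,000 passes to the descendants.
That amount (£370,000) is divided into 2 shares of £185,000: Lorcan takes £185,000; Dagny's £185,000 share passes to Dagny's issue.
Dagny's share (£185,000) is divided into 2 shares of £92,500: Zubin and Tamsin each take £92,500.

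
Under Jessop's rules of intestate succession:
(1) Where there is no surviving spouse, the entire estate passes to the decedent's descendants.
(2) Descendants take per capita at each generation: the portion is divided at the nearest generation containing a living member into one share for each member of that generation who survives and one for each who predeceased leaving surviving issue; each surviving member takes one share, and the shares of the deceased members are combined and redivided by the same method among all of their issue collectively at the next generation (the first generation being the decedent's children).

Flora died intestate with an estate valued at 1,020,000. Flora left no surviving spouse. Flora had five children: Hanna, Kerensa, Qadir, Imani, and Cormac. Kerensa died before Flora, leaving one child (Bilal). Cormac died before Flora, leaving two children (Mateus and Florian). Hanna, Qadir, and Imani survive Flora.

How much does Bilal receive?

Bilal receives 136,000.

The entire 1,020,000 passes to the descendants.
That amount (1,020,000) is divided at the children's generation into 5 shares of 204,000. Hanna, Qadir, and Imani each take 204,000. The 2 shares of the deceased (Kerensa and Cormac) are combined into a pool of 408,000.
That pool (408,000) is divided at the grandchildren's generation equally among Bilal, Mateus, and Florian: 136,000 each.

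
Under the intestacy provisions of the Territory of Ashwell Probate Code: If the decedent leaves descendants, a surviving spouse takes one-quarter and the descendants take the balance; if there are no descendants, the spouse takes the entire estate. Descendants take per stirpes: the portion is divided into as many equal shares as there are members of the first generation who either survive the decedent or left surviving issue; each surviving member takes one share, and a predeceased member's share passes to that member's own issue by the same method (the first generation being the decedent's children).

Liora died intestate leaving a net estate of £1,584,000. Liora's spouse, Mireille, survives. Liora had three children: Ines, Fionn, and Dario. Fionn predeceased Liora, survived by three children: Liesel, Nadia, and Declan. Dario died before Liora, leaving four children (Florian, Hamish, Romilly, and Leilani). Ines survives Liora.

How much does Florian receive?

Florian receives £99,000.

Mireille takes one-quarter of £1,584,000 = £396,000. The remaining £1,188,000 passes to the descendants.
The descendants' portion (£1,188,000) is divided into 3 shares of £396,000: Ines takes £396,000; Fionn's £396,000 share passes to Fionn's issue; Dario's £396,000 share passes to Dario's issue.
Fionn's share (£396,000) is divided into 3 shares of £132,000: Liesel, Nadia, and Declan each take £132,000.
Dario's share (£396,000) is divided into 4 shares of £99,000: Florian, Hamish, Romilly, and Leilani each take £99,000.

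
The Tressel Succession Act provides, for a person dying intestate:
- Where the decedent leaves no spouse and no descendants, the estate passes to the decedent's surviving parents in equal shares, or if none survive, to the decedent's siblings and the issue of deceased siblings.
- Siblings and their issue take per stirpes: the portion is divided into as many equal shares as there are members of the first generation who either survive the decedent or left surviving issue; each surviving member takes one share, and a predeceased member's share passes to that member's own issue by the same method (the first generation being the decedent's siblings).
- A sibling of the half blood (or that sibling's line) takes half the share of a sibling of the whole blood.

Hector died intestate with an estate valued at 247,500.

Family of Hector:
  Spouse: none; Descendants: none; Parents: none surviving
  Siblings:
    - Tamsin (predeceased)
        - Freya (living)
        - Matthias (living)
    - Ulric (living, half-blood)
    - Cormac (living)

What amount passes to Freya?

The entire 247,500 passes to the siblings and their issue.
Counting each half-blood sibling's line as half a unit, there are 5/2 units in 247,500, so one unit is 99,000. Whole-blood lines (Tamsin and Cormac) take 99,000 each; half-blood lines (Ulric) take 49,500 each.
Tamsin's share (99,000) is divided into 2 shares of 49,500: Freya and Matthias each take 49,500.

Freya receives 49,500.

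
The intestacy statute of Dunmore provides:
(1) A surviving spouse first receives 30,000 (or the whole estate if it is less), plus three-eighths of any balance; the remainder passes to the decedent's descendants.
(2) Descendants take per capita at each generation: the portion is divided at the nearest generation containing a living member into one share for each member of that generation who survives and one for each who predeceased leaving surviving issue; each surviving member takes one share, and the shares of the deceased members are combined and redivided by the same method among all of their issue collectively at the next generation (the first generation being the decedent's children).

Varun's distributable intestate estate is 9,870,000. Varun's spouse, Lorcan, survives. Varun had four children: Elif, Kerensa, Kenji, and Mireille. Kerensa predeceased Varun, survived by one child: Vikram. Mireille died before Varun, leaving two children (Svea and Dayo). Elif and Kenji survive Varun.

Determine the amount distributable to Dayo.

Lorcan first takes 30,000, leaving a balance of 9,840,000. Lorcan then takes three-eighths of the balance (3,690,000), for a total of 3,720,000. The remaining 6,150,000 passes to the descendants.
The descendants' portion (6,150,000) is divided at the children's generation into 4 shares of 1,537,500. Elif and Kenji each take 1,537,500. The 2 shares of the deceased (Kerensa and Mireille) are combined into a pool of 3,075,000.
That pool (3,075,000) is divided at the grandchildren's generation equally among Vikram, Svea, and Dayo: 1,025,000 each.

Dayo receives 1,025,000.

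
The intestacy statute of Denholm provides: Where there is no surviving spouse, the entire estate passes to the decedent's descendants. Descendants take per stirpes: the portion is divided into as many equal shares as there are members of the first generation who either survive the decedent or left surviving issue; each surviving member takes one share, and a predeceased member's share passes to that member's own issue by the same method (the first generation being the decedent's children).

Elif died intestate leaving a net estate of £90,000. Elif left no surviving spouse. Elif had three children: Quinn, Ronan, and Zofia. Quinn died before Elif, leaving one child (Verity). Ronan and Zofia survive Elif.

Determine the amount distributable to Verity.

The entire £90,000 passes to the descendants.
That amount (£90,000) is divided into 3 shares of £30,000: Ronan and Zofia each take £30,000; Quinn's £30,000 share passes to Quinn's issue.
Quinn's share (£30,000) passes entirely to Verity.

Verity receives £30,000.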